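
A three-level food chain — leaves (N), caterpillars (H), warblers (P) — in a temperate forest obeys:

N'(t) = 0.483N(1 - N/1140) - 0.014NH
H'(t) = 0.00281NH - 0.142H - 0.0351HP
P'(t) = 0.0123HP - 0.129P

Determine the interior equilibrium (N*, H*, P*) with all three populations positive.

N* ≈ 793, H* ≈ 10.5, P* ≈ 59.5

From dP/dt = 0: 0.0123H* = 0.129, so H* = 10.5.
From dN/dt = 0: 0.483(1 - N*/1140) = 0.014·10.5, giving N* = 1140·(1 - 0.304) = 793.
From dH/dt = 0: 0.00281·793 - 0.142 = 0.0351P*, so P* = 2.09/0.0351 = 59.5.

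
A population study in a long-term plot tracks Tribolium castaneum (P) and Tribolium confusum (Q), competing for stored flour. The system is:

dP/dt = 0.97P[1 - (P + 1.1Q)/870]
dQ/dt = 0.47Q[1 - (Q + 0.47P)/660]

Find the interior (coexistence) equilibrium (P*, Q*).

P* ≈ 298, Q* ≈ 520

Setting both brackets to zero gives the nullclines P + 1.1Q = 870 and 0.47P + Q = 660.
Substituting Q = 660 - 0.47P into the first: P(1 - 1.1·0.47) = 870 - 1.1·660.
So P* = 144/0.483 = 298, and then Q* = 660 - 0.47·298 = 520.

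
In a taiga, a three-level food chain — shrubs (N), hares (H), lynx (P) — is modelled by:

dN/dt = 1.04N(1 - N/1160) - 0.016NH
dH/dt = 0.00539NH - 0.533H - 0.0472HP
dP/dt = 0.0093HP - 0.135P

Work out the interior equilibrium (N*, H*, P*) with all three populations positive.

From dP/dt = 0: 0.0093H* = 0.135, so H* = 14.5.
From dN/dt = 0: 1.04(1 - N*/1160) = 0.016·14.5, giving N* = 1160·(1 - 0.223) = 901.
From dH/dt = 0: 0.00539·901 - 0.533 = 0.0472P*, so P* = 4.32/0.0472 = 91.6.

N* ≈ 901, H* ≈ 14.5, P* ≈ 91.6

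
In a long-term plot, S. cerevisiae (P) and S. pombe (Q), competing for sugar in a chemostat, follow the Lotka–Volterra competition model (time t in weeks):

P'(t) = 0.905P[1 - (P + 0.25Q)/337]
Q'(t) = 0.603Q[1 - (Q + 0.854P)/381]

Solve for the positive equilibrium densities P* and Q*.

P* ≈ 307, Q* ≈ 119

Setting both brackets to zero gives the nullclines P + 0.25Q = 337 and 0.854P + Q = 381.
Substituting Q = 381 - 0.854P into the first: P(1 - 0.25·0.854) = 337 - 0.25·381.
So P* = 242/0.786 = 307, and then Q* = 381 - 0.854·307 = 119.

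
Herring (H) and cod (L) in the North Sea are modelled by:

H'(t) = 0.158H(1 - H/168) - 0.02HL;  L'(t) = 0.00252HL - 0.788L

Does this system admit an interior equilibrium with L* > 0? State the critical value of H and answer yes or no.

Threshold H = 313; K < 313, so no, the predator goes extinct.

The predator equation gives dL/dt > 0 only when H > 0.788/0.00252 = 313.
Without the predator, H → K = 168. Since 168 < 313, the predator cannot invade.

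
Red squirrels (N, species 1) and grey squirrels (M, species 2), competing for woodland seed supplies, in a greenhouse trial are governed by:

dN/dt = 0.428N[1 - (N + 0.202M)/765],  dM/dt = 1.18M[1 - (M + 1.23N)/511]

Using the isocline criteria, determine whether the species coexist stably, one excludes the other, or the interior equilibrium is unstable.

Compare the nullcline intercepts: K1/α12 = 765/0.202 = 3790 > K2 = 511; K2/α21 = 511/1.23 = 415 < K1 = 765.
Since the inequalities point opposite ways, species 1 can invade but species 2 cannot.

species 1 excludes species 2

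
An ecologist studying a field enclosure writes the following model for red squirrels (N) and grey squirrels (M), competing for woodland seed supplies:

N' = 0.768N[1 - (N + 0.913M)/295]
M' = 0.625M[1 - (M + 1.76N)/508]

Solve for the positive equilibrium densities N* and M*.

N* ≈ 278, M* ≈ 18.5

Setting both brackets to zero gives the nullclines N + 0.913M = 295 and 1.76N + M = 508.
Substituting M = 508 - 1.76N into the first: N(1 - 0.913·1.76) = 295 - 0.913·508.
So N* = -169/-0.607 = 278, and then M* = 508 - 1.76·278 = 18.5.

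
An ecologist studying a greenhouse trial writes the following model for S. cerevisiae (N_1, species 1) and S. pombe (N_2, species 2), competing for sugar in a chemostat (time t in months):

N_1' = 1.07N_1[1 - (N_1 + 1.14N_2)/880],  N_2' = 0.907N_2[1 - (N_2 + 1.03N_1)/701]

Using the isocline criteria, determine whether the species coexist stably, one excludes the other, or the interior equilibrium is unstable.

species 1 excludes species 2

Compare the nullcline intercepts: K1/α12 = 880/1.14 = 772 > K2 = 701; K2/α21 = 701/1.03 = 681 < K1 = 880.
Since the inequalities point opposite ways, species 1 can invade but species 2 cannot.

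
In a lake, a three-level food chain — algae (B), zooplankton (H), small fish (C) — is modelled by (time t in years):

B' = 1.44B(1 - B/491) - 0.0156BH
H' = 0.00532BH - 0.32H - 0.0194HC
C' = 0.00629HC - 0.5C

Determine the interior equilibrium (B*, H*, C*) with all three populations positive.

From dC/dt = 0: 0.00629H* = 0.5, so H* = 79.5.
From dB/dt = 0: 1.44(1 - B*/491) = 0.0156·79.5, giving B* = 491·(1 - 0.861) = 68.2.
From dH/dt = 0: 0.00532·68.2 - 0.32 = 0.0194C*, so C* = 0.0427/0.0194 = 2.2.

B* ≈ 68.2, H* ≈ 79.5, C* ≈ 2.2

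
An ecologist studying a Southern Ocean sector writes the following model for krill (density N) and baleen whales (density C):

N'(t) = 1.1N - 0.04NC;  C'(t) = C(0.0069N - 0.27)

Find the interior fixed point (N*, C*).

Set dC/dt = 0 with C > 0: 0.0069N - 0.27 = 0, so N* = 0.27/0.0069 = 39.1.
Set dN/dt = 0 with N > 0: 1.1 - 0.04C = 0, so C* = 1.1/0.04 = 27.5.

N* ≈ 39.1, C* ≈ 27.5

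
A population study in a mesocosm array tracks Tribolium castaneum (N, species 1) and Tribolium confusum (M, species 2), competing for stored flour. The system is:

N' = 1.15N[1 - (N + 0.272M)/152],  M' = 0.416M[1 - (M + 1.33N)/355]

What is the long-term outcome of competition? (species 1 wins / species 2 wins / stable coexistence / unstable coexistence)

stable coexistence

Compare the nullcline intercepts: K1/α12 = 152/0.272 = 559 > K2 = 355; K2/α21 = 355/1.33 = 267 > K1 = 152.
Since both inequalities hold, each species can invade when rare, so the interior equilibrium is stable.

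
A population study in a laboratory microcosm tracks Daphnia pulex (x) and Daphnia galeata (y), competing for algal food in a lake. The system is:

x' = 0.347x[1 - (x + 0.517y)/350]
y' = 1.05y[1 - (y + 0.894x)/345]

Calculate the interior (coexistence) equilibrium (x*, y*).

Setting both brackets to zero gives the nullclines x + 0.517y = 350 and 0.894x + y = 345.
Substituting y = 345 - 0.894x into the first: x(1 - 0.517·0.894) = 350 - 0.517·345.
So x* = 172/0.538 = 319, and then y* = 345 - 0.894·319 = 59.7.

x* ≈ 319, y* ≈ 59.7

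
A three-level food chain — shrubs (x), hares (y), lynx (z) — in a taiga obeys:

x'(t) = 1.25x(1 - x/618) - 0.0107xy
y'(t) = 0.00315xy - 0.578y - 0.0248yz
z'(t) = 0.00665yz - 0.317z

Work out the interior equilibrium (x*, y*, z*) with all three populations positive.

x* ≈ 366, y* ≈ 47.7, z* ≈ 23.2

From dz/dt = 0: 0.00665y* = 0.317, so y* = 47.7.
From dx/dt = 0: 1.25(1 - x*/618) = 0.0107·47.7, giving x* = 618·(1 - 0.408) = 366.
From dy/dt = 0: 0.00315·366 - 0.578 = 0.0248z*, so z* = 0.574/0.0248 = 23.2.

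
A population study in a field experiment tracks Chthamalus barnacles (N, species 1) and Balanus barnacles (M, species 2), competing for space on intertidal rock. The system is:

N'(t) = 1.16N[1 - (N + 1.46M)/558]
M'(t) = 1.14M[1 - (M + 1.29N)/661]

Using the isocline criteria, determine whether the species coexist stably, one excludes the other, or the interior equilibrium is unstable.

unstable coexistence (outcome depends on initial conditions)

Compare the nullcline intercepts: K1/α12 = 558/1.46 = 382 < K2 = 661; K2/α21 = 661/1.29 = 512 < K1 = 558.
Since both are reversed, neither can invade when rare; the interior point is a saddle.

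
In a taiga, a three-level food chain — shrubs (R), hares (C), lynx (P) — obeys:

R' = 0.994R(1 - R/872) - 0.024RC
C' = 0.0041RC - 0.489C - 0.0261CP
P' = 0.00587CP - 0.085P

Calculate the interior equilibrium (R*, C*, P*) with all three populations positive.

From dP/dt = 0: 0.00587C* = 0.085, so C* = 14.5.
From dR/dt = 0: 0.994(1 - R*/872) = 0.024·14.5, giving R* = 872·(1 - 0.35) = 567.
From dC/dt = 0: 0.0041·567 - 0.489 = 0.0261P*, so P* = 1.84/0.0261 = 70.4.

R* ≈ 567, C* ≈ 14.5, P* ≈ 70.4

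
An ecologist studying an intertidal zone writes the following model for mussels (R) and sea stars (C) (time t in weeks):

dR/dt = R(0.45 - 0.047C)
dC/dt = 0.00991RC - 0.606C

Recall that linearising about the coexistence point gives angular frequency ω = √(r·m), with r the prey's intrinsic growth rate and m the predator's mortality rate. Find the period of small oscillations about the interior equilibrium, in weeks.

T ≈ 12 weeks

Here r = 0.45 and m = 0.606, so r·m = 0.273.
ω = √0.273 = 0.522 per week, hence T = 2π/ω ≈ 12 weeks.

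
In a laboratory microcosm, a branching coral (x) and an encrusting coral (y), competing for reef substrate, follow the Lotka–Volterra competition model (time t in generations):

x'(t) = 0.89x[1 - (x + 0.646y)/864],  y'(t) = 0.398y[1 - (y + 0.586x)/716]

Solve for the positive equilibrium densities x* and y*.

x* ≈ 646, y* ≈ 337

Setting both brackets to zero gives the nullclines x + 0.646y = 864 and 0.586x + y = 716.
Substituting y = 716 - 0.586x into the first: x(1 - 0.646·0.586) = 864 - 0.646·716.
So x* = 401/0.621 = 646, and then y* = 716 - 0.586·646 = 337.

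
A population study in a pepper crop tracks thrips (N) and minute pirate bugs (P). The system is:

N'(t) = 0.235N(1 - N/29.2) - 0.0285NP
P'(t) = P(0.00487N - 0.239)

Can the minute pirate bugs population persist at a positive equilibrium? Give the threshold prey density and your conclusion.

The predator equation gives dP/dt > 0 only when N > 0.239/0.00487 = 49.1.
Without the predator, N → K = 29.2. Since 29.2 < 49.1, the predator cannot invade.

Threshold N = 49.1; K < 49.1, so no, the predator goes extinct.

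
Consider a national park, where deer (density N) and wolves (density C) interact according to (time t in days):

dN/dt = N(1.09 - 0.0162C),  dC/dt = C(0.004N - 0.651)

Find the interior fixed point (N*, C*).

N* ≈ 163, C* ≈ 67.3

Set dC/dt = 0 with C > 0: 0.004N - 0.651 = 0, so N* = 0.651/0.004 = 163.
Set dN/dt = 0 with N > 0: 1.09 - 0.0162C = 0, so C* = 1.09/0.0162 = 67.3.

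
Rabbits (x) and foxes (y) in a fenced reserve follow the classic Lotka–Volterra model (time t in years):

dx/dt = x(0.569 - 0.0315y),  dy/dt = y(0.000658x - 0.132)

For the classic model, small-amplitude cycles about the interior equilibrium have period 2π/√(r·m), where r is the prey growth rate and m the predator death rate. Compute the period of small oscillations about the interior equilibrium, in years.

T ≈ 22.9 years

Here r = 0.569 and m = 0.132, so r·m = 0.0751.
ω = √0.0751 = 0.274 per year, hence T = 2π/ω ≈ 22.9 years.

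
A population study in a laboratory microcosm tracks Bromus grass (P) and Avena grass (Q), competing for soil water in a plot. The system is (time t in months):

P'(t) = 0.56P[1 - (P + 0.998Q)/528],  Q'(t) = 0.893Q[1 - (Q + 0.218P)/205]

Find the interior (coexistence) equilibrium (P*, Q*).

Setting both brackets to zero gives the nullclines P + 0.998Q = 528 and 0.218P + Q = 205.
Substituting Q = 205 - 0.218P into the first: P(1 - 0.998·0.218) = 528 - 0.998·205.
So P* = 323/0.782 = 413, and then Q* = 205 - 0.218·413 = 115.

P* ≈ 413, Q* ≈ 115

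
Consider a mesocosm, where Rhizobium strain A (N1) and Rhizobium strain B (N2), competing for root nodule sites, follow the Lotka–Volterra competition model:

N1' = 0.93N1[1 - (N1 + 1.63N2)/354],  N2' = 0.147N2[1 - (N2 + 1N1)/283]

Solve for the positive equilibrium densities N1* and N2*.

N1* ≈ 170, N2* ≈ 113

Setting both brackets to zero gives the nullclines N1 + 1.63N2 = 354 and 1N1 + N2 = 283.
Substituting N2 = 283 - 1N1 into the first: N1(1 - 1.63·1) = 354 - 1.63·283.
So N1* = -107/-0.63 = 170, and then N2* = 283 - 1·170 = 113.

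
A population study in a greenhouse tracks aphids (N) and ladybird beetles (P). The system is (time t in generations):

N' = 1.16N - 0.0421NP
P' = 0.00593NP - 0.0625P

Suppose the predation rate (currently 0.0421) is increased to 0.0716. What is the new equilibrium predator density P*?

P* ≈ 16.2

At the interior fixed point, setting dN/dt = 0 with N > 0 fixes P* = (prey growth rate)/(NP coefficient) — independent of the other coefficients.
With the change, P* = 1.16/0.0716 = 16.2; it falls from 27.6.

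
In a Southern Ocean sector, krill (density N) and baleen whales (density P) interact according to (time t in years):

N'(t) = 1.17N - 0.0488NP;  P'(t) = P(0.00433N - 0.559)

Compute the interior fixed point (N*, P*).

N* ≈ 129, P* ≈ 24

Set dP/dt = 0 with P > 0: 0.00433N - 0.559 = 0, so N* = 0.559/0.00433 = 129.
Set dN/dt = 0 with N > 0: 1.17 - 0.0488P = 0, so P* = 1.17/0.0488 = 24.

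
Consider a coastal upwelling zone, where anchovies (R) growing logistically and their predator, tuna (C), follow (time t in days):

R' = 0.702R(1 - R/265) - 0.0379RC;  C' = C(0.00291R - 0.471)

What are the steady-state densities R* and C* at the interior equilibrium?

R* ≈ 162, C* ≈ 7.21

From dC/dt = 0 with C > 0: 0.00291R* = 0.471, so R* = 162.
Substitute into dR/dt = 0: 0.702(1 - 162/265) = 0.0379C*.
The bracket is 0.389, giving C* = 0.273/0.0379 = 7.21.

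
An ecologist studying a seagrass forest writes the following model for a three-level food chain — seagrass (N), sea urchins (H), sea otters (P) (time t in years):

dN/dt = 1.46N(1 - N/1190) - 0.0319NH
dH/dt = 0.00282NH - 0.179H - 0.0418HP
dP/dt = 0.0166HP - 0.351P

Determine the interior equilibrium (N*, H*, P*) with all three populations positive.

From dP/dt = 0: 0.0166H* = 0.351, so H* = 21.1.
From dN/dt = 0: 1.46(1 - N*/1190) = 0.0319·21.1, giving N* = 1190·(1 - 0.462) = 640.
From dH/dt = 0: 0.00282·640 - 0.179 = 0.0418P*, so P* = 1.63/0.0418 = 38.9.

N* ≈ 640, H* ≈ 21.1, P* ≈ 38.9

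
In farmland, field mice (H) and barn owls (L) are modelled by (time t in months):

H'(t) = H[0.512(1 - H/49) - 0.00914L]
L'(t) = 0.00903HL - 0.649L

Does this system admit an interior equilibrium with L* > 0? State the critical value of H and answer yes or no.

Threshold H = 71.9; K < 71.9, so no, the predator goes extinct.

The predator equation gives dL/dt > 0 only when H > 0.649/0.00903 = 71.9.
Without the predator, H → K = 49. Since 49 < 71.9, the predator cannot invade.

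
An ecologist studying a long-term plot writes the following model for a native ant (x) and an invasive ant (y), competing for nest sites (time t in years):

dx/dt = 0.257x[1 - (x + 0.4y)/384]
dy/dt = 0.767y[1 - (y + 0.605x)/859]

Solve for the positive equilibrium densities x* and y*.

Setting both brackets to zero gives the nullclines x + 0.4y = 384 and 0.605x + y = 859.
Substituting y = 859 - 0.605x into the first: x(1 - 0.4·0.605) = 384 - 0.4·859.
So x* = 40.4/0.758 = 53.3, and then y* = 859 - 0.605·53.3 = 827.

x* ≈ 53.3, y* ≈ 827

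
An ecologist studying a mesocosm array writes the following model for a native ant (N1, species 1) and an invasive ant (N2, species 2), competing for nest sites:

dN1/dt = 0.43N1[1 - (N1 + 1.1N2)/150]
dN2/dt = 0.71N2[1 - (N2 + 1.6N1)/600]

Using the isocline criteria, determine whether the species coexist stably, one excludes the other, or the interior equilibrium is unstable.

species 2 excludes species 1

Compare the nullcline intercepts: K1/α12 = 150/1.1 = 136 < K2 = 600; K2/α21 = 600/1.6 = 375 > K1 = 150.
Since the inequalities point opposite ways, species 2 can invade but species 1 cannot.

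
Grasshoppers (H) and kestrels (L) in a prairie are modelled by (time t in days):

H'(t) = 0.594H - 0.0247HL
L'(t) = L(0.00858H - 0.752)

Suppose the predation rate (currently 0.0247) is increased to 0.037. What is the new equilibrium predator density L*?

L* ≈ 16.1

At the interior fixed point, setting dH/dt = 0 with H > 0 fixes L* = (prey growth rate)/(HL coefficient) — independent of the other coefficients.
With the change, L* = 0.594/0.037 = 16.1; it falls from 24.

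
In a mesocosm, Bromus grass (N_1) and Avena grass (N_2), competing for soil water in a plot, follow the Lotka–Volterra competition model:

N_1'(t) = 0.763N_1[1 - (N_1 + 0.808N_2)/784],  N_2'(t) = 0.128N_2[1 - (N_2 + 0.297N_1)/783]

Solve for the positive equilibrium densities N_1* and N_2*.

N_1* ≈ 199, N_2* ≈ 724

Setting both brackets to zero gives the nullclines N_1 + 0.808N_2 = 784 and 0.297N_1 + N_2 = 783.
Substituting N_2 = 783 - 0.297N_1 into the first: N_1(1 - 0.808·0.297) = 784 - 0.808·783.
So N_1* = 151/0.76 = 199, and then N_2* = 783 - 0.297·199 = 724.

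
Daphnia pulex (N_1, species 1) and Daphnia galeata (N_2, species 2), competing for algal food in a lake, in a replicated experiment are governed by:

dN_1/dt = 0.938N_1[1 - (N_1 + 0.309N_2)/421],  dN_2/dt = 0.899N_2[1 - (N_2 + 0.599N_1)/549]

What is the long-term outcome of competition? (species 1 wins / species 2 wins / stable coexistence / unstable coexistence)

stable coexistence

Compare the nullcline intercepts: K1/α12 = 421/0.309 = 1360 > K2 = 549; K2/α21 = 549/0.599 = 917 > K1 = 421.
Since both inequalities hold, each species can invade when rare, so the interior equilibrium is stable.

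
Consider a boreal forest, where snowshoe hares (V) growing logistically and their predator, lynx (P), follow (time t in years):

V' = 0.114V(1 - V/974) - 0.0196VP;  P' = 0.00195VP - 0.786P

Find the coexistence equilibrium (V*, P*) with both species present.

From dP/dt = 0 with P > 0: 0.00195V* = 0.786, so V* = 403.
Substitute into dV/dt = 0: 0.114(1 - 403/974) = 0.0196P*.
The bracket is 0.586, giving P* = 0.0668/0.0196 = 3.41.

V* ≈ 403, P* ≈ 3.41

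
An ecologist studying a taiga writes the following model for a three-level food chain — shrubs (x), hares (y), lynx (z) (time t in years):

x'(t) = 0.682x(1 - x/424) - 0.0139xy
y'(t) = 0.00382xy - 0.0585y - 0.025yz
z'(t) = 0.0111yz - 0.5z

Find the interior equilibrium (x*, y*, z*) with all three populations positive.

From dz/dt = 0: 0.0111y* = 0.5, so y* = 45.
From dx/dt = 0: 0.682(1 - x*/424) = 0.0139·45, giving x* = 424·(1 - 0.918) = 34.7.
From dy/dt = 0: 0.00382·34.7 - 0.0585 = 0.025z*, so z* = 0.0742/0.025 = 2.97.

x* ≈ 34.7, y* ≈ 45, z* ≈ 2.97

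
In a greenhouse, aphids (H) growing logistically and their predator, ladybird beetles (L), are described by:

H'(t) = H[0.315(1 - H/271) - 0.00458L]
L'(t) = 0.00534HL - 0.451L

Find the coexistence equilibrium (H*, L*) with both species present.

H* ≈ 84.5, L* ≈ 47.3

From dL/dt = 0 with L > 0: 0.00534H* = 0.451, so H* = 84.5.
Substitute into dH/dt = 0: 0.315(1 - 84.5/271) = 0.00458L*.
The bracket is 0.688, giving L* = 0.217/0.00458 = 47.3.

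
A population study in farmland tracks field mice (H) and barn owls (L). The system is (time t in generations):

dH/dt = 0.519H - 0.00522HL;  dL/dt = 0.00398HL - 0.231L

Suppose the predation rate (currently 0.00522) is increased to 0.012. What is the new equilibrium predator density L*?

L* ≈ 43.2

At the interior fixed point, setting dH/dt = 0 with H > 0 fixes L* = (prey growth rate)/(HL coefficient) — independent of the other coefficients.
With the change, L* = 0.519/0.012 = 43.2; it falls from 99.4.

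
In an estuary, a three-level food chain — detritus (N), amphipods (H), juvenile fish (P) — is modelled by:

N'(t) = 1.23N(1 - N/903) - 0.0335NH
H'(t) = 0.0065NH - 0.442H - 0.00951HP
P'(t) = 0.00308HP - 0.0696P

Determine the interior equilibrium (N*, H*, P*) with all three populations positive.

From dP/dt = 0: 0.00308H* = 0.0696, so H* = 22.6.
From dN/dt = 0: 1.23(1 - N*/903) = 0.0335·22.6, giving N* = 903·(1 - 0.615) = 347.
From dH/dt = 0: 0.0065·347 - 0.442 = 0.00951P*, so P* = 1.82/0.00951 = 191.

N* ≈ 347, H* ≈ 22.6, P* ≈ 191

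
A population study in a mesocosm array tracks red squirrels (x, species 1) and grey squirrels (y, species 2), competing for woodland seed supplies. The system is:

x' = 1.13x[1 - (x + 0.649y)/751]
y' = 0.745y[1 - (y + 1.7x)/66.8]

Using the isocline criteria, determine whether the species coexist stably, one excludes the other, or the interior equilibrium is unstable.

Compare the nullcline intercepts: K1/α12 = 751/0.649 = 1160 > K2 = 66.8; K2/α21 = 66.8/1.7 = 39.3 < K1 = 751.
Since the inequalities point opposite ways, species 1 can invade but species 2 cannot.

species 1 excludes species 2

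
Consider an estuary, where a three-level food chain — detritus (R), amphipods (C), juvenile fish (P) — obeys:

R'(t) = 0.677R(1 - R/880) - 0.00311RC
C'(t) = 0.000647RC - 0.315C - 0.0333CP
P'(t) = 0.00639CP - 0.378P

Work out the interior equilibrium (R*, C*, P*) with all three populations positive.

R* ≈ 641, C* ≈ 59.2, P* ≈ 2.99

From dP/dt = 0: 0.00639C* = 0.378, so C* = 59.2.
From dR/dt = 0: 0.677(1 - R*/880) = 0.00311·59.2, giving R* = 880·(1 - 0.272) = 641.
From dC/dt = 0: 0.000647·641 - 0.315 = 0.0333P*, so P* = 0.0996/0.0333 = 2.99.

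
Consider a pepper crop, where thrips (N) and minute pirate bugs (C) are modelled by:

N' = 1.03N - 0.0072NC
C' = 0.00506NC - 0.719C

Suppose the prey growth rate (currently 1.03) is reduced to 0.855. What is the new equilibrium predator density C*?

At the interior fixed point, setting dN/dt = 0 with N > 0 fixes C* = (prey growth rate)/(NC coefficient) — independent of the other coefficients.
With the change, C* = 0.855/0.0072 = 119; it falls from 143.

C* ≈ 119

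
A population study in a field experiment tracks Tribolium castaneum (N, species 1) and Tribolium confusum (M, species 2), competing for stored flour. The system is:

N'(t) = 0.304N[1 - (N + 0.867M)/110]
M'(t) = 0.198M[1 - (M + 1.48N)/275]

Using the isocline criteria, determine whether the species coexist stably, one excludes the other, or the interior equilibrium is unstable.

Compare the nullcline intercepts: K1/α12 = 110/0.867 = 127 < K2 = 275; K2/α21 = 275/1.48 = 186 > K1 = 110.
Since the inequalities point opposite ways, species 2 can invade but species 1 cannot.

species 2 excludes species 1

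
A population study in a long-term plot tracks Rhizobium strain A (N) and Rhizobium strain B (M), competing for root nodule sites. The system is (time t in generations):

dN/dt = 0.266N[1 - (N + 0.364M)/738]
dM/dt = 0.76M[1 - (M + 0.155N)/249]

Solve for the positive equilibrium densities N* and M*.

N* ≈ 686, M* ≈ 143

Setting both brackets to zero gives the nullclines N + 0.364M = 738 and 0.155N + M = 249.
Substituting M = 249 - 0.155N into the first: N(1 - 0.364·0.155) = 738 - 0.364·249.
So N* = 647/0.944 = 686, and then M* = 249 - 0.155·686 = 143.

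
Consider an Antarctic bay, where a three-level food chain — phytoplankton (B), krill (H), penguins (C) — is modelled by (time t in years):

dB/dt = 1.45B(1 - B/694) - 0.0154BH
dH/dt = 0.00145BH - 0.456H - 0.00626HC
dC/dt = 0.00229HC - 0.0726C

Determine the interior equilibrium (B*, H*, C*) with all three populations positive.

From dC/dt = 0: 0.00229H* = 0.0726, so H* = 31.7.
From dB/dt = 0: 1.45(1 - B*/694) = 0.0154·31.7, giving B* = 694·(1 - 0.337) = 460.
From dH/dt = 0: 0.00145·460 - 0.456 = 0.00626C*, so C* = 0.211/0.00626 = 33.8.

B* ≈ 460, H* ≈ 31.7, C* ≈ 33.8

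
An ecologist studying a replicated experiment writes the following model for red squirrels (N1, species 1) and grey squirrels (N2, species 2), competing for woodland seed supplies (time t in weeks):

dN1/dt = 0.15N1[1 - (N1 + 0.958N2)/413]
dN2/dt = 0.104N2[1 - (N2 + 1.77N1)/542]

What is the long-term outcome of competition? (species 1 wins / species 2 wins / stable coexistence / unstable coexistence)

unstable coexistence (outcome depends on initial conditions)

Compare the nullcline intercepts: K1/α12 = 413/0.958 = 431 < K2 = 542; K2/α21 = 542/1.77 = 306 < K1 = 413.
Since both are reversed, neither can invade when rare; the interior point is a saddle.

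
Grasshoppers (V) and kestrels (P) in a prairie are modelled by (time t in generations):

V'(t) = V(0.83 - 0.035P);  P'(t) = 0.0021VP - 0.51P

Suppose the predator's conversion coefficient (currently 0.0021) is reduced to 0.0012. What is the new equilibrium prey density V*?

V* ≈ 425

At the interior fixed point, setting dP/dt = 0 with P > 0 fixes V* = (predator death rate)/(VP coefficient) — independent of the other coefficients.
With the change, V* = 0.51/0.0012 = 425; it rises from 243.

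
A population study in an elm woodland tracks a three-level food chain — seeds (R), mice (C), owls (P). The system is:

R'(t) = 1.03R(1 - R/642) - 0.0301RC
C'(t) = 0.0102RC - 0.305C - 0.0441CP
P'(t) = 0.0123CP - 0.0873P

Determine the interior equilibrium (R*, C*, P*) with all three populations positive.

From dP/dt = 0: 0.0123C* = 0.0873, so C* = 7.1.
From dR/dt = 0: 1.03(1 - R*/642) = 0.0301·7.1, giving R* = 642·(1 - 0.207) = 509.
From dC/dt = 0: 0.0102·509 - 0.305 = 0.0441P*, so P* = 4.89/0.0441 = 111.

R* ≈ 509, C* ≈ 7.1, P* ≈ 111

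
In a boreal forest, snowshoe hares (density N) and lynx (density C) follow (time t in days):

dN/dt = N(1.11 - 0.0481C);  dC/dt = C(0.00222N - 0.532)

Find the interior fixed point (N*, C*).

N* ≈ 240, C* ≈ 23.1

Set dC/dt = 0 with C > 0: 0.00222N - 0.532 = 0, so N* = 0.532/0.00222 = 240.
Set dN/dt = 0 with N > 0: 1.11 - 0.0481C = 0, so C* = 1.11/0.0481 = 23.1.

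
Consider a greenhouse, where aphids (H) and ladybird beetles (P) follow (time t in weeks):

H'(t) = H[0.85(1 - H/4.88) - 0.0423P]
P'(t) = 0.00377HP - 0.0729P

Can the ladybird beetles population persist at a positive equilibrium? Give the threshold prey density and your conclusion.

The predator equation gives dP/dt > 0 only when H > 0.0729/0.00377 = 19.3.
Without the predator, H → K = 4.88. Since 4.88 < 19.3, the predator cannot invade.

Threshold H = 19.3; K < 19.3, so no, the predator goes extinct.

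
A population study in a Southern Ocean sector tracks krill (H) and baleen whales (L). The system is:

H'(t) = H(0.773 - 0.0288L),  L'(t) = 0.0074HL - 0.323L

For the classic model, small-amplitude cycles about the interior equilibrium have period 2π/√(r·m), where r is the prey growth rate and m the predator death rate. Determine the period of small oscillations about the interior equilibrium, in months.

T ≈ 12.6 months

Here r = 0.773 and m = 0.323, so r·m = 0.25.
ω = √0.25 = 0.5 per month, hence T = 2π/ω ≈ 12.6 months.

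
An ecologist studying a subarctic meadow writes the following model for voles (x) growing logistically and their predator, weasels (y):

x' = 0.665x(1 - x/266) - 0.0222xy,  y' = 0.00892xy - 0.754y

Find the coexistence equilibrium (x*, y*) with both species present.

x* ≈ 84.5, y* ≈ 20.4

From dy/dt = 0 with y > 0: 0.00892x* = 0.754, so x* = 84.5.
Substitute into dx/dt = 0: 0.665(1 - 84.5/266) = 0.0222y*.
The bracket is 0.682, giving y* = 0.454/0.0222 = 20.4.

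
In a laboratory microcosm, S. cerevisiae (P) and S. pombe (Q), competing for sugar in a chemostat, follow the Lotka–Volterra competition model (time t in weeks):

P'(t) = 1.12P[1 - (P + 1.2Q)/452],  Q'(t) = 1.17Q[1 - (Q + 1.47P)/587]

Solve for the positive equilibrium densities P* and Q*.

Setting both brackets to zero gives the nullclines P + 1.2Q = 452 and 1.47P + Q = 587.
Substituting Q = 587 - 1.47P into the first: P(1 - 1.2·1.47) = 452 - 1.2·587.
So P* = -252/-0.764 = 330, and then Q* = 587 - 1.47·330 = 101.

P* ≈ 330, Q* ≈ 101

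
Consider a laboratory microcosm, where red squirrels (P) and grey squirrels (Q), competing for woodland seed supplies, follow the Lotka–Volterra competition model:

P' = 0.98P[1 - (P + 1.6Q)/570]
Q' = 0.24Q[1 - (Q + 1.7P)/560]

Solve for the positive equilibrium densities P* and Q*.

Setting both brackets to zero gives the nullclines P + 1.6Q = 570 and 1.7P + Q = 560.
Substituting Q = 560 - 1.7P into the first: P(1 - 1.6·1.7) = 570 - 1.6·560.
So P* = -326/-1.72 = 190, and then Q* = 560 - 1.7·190 = 238.

P* ≈ 190, Q* ≈ 238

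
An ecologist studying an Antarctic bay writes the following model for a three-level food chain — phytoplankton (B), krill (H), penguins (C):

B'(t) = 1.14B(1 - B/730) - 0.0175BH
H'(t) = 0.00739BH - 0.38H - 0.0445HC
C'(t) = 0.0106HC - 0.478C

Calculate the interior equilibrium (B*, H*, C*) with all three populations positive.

From dC/dt = 0: 0.0106H* = 0.478, so H* = 45.1.
From dB/dt = 0: 1.14(1 - B*/730) = 0.0175·45.1, giving B* = 730·(1 - 0.692) = 225.
From dH/dt = 0: 0.00739·225 - 0.38 = 0.0445C*, so C* = 1.28/0.0445 = 28.8.

B* ≈ 225, H* ≈ 45.1, C* ≈ 28.8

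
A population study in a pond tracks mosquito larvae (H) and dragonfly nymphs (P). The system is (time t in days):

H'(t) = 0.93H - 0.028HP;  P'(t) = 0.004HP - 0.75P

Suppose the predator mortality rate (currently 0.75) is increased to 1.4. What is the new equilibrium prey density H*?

H* ≈ 350

At the interior fixed point, setting dP/dt = 0 with P > 0 fixes H* = (predator death rate)/(HP coefficient) — independent of the other coefficients.
With the change, H* = 1.4/0.004 = 350; it rises from 188.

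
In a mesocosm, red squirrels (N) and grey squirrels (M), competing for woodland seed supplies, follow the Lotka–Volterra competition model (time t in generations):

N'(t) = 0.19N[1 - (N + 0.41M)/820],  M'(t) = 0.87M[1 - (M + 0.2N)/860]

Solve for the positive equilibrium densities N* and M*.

Setting both brackets to zero gives the nullclines N + 0.41M = 820 and 0.2N + M = 860.
Substituting M = 860 - 0.2N into the first: N(1 - 0.41·0.2) = 820 - 0.41·860.
So N* = 467/0.918 = 509, and then M* = 860 - 0.2·509 = 758.

N* ≈ 509, M* ≈ 758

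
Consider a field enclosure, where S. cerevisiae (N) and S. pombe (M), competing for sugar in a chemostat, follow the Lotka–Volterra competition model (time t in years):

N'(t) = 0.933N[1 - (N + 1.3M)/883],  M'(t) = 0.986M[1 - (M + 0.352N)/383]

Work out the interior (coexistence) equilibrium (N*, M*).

N* ≈ 710, M* ≈ 133

Setting both brackets to zero gives the nullclines N + 1.3M = 883 and 0.352N + M = 383.
Substituting M = 383 - 0.352N into the first: N(1 - 1.3·0.352) = 883 - 1.3·383.
So N* = 385/0.542 = 710, and then M* = 383 - 0.352·710 = 133.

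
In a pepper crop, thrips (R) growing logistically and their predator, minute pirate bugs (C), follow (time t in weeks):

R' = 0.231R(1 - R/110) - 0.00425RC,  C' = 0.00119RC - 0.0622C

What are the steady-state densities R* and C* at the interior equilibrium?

R* ≈ 52.3, C* ≈ 28.5

From dC/dt = 0 with C > 0: 0.00119R* = 0.0622, so R* = 52.3.
Substitute into dR/dt = 0: 0.231(1 - 52.3/110) = 0.00425C*.
The bracket is 0.525, giving C* = 0.121/0.00425 = 28.5.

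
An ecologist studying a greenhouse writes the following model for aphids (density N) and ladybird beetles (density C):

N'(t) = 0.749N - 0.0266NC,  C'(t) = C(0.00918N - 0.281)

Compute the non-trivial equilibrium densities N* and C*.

Set dC/dt = 0 with C > 0: 0.00918N - 0.281 = 0, so N* = 0.281/0.00918 = 30.6.
Set dN/dt = 0 with N > 0: 0.749 - 0.0266C = 0, so C* = 0.749/0.0266 = 28.2.

N* ≈ 30.6, C* ≈ 28.2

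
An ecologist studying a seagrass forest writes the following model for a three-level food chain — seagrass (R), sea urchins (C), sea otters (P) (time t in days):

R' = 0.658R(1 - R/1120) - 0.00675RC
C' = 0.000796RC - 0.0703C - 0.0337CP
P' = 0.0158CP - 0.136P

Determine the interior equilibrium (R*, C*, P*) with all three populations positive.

R* ≈ 1020, C* ≈ 8.61, P* ≈ 22

From dP/dt = 0: 0.0158C* = 0.136, so C* = 8.61.
From dR/dt = 0: 0.658(1 - R*/1120) = 0.00675·8.61, giving R* = 1120·(1 - 0.0883) = 1020.
From dC/dt = 0: 0.000796·1020 - 0.0703 = 0.0337P*, so P* = 0.742/0.0337 = 22.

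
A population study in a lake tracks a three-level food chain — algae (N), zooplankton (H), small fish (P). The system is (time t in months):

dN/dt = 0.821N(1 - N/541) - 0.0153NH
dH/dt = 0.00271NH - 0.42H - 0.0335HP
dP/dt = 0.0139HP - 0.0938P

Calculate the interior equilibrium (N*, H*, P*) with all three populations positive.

From dP/dt = 0: 0.0139H* = 0.0938, so H* = 6.75.
From dN/dt = 0: 0.821(1 - N*/541) = 0.0153·6.75, giving N* = 541·(1 - 0.126) = 473.
From dH/dt = 0: 0.00271·473 - 0.42 = 0.0335P*, so P* = 0.862/0.0335 = 25.7.

N* ≈ 473, H* ≈ 6.75, P* ≈ 25.7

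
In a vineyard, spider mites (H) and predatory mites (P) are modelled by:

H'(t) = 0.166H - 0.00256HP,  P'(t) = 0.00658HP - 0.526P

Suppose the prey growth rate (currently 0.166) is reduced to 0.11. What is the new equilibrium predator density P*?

P* ≈ 43

At the interior fixed point, setting dH/dt = 0 with H > 0 fixes P* = (prey growth rate)/(HP coefficient) — independent of the other coefficients.
With the change, P* = 0.11/0.00256 = 43; it falls from 64.8.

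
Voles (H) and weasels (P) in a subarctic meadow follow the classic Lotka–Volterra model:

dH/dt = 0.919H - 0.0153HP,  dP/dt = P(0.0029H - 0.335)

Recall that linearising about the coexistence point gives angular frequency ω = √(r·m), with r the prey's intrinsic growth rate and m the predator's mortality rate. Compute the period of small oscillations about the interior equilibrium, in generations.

T ≈ 11.3 generations

Here r = 0.919 and m = 0.335, so r·m = 0.308.
ω = √0.308 = 0.555 per generation, hence T = 2π/ω ≈ 11.3 generations.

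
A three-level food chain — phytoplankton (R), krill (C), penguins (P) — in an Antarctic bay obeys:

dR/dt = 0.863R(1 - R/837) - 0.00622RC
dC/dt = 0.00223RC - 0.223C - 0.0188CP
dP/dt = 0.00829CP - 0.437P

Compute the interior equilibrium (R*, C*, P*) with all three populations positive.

From dP/dt = 0: 0.00829C* = 0.437, so C* = 52.7.
From dR/dt = 0: 0.863(1 - R*/837) = 0.00622·52.7, giving R* = 837·(1 - 0.38) = 519.
From dC/dt = 0: 0.00223·519 - 0.223 = 0.0188P*, so P* = 0.934/0.0188 = 49.7.

R* ≈ 519, C* ≈ 52.7, P* ≈ 49.7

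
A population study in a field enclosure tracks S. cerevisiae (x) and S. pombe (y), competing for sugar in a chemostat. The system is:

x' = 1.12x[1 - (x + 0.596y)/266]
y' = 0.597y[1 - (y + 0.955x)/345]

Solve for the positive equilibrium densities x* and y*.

Setting both brackets to zero gives the nullclines x + 0.596y = 266 and 0.955x + y = 345.
Substituting y = 345 - 0.955x into the first: x(1 - 0.596·0.955) = 266 - 0.596·345.
So x* = 60.4/0.431 = 140, and then y* = 345 - 0.955·140 = 211.

x* ≈ 140, y* ≈ 211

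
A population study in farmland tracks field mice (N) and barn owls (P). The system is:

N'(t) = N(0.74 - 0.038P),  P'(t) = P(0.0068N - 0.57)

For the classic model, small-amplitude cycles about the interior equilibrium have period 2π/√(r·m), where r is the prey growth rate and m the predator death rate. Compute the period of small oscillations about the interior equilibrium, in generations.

T ≈ 9.67 generations

Here r = 0.74 and m = 0.57, so r·m = 0.422.
ω = √0.422 = 0.649 per generation, hence T = 2π/ω ≈ 9.67 generations.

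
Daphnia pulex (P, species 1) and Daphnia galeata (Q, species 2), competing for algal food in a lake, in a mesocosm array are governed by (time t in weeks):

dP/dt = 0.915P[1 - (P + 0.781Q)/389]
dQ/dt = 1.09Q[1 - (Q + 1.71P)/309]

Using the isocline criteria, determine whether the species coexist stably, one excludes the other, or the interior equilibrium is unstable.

species 1 excludes species 2

Compare the nullcline intercepts: K1/α12 = 389/0.781 = 498 > K2 = 309; K2/α21 = 309/1.71 = 181 < K1 = 389.
Since the inequalities point opposite ways, species 1 can invade but species 2 cannot.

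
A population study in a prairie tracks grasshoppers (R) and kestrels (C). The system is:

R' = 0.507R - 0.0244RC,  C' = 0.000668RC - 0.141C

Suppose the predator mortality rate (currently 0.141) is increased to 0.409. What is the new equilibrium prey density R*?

R* ≈ 612

At the interior fixed point, setting dC/dt = 0 with C > 0 fixes R* = (predator death rate)/(RC coefficient) — independent of the other coefficients.
With the change, R* = 0.409/0.000668 = 612; it rises from 211.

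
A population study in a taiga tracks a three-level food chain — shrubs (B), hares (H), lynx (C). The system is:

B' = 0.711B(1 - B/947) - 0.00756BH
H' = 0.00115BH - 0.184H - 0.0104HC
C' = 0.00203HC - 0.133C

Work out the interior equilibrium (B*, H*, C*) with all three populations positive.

From dC/dt = 0: 0.00203H* = 0.133, so H* = 65.5.
From dB/dt = 0: 0.711(1 - B*/947) = 0.00756·65.5, giving B* = 947·(1 - 0.697) = 287.
From dH/dt = 0: 0.00115·287 - 0.184 = 0.0104C*, so C* = 0.146/0.0104 = 14.1.

B* ≈ 287, H* ≈ 65.5, C* ≈ 14.1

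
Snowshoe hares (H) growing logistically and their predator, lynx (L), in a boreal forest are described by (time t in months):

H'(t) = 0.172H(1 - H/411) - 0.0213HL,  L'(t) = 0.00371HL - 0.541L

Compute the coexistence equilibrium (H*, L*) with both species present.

H* ≈ 146, L* ≈ 5.21

From dL/dt = 0 with L > 0: 0.00371H* = 0.541, so H* = 146.
Substitute into dH/dt = 0: 0.172(1 - 146/411) = 0.0213L*.
The bracket is 0.645, giving L* = 0.111/0.0213 = 5.21.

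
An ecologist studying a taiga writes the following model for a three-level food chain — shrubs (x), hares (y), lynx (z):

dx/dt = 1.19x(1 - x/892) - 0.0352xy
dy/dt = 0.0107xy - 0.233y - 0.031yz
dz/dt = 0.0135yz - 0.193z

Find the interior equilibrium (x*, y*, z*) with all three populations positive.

From dz/dt = 0: 0.0135y* = 0.193, so y* = 14.3.
From dx/dt = 0: 1.19(1 - x*/892) = 0.0352·14.3, giving x* = 892·(1 - 0.423) = 515.
From dy/dt = 0: 0.0107·515 - 0.233 = 0.031z*, so z* = 5.28/0.031 = 170.

x* ≈ 515, y* ≈ 14.3, z* ≈ 170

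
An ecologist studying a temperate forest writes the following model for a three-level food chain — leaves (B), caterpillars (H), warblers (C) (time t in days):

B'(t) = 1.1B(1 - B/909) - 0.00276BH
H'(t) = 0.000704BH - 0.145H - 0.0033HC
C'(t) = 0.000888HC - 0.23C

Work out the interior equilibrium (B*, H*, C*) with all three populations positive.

From dC/dt = 0: 0.000888H* = 0.23, so H* = 259.
From dB/dt = 0: 1.1(1 - B*/909) = 0.00276·259, giving B* = 909·(1 - 0.65) = 318.
From dH/dt = 0: 0.000704·318 - 0.145 = 0.0033C*, so C* = 0.0791/0.0033 = 24.

B* ≈ 318, H* ≈ 259, C* ≈ 24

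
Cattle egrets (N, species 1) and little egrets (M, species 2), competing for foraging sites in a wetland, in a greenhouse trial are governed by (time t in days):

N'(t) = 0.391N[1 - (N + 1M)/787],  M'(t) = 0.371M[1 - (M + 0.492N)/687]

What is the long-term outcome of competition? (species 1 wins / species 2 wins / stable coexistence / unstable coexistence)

stable coexistence

Compare the nullcline intercepts: K1/α12 = 787/1 = 787 > K2 = 687; K2/α21 = 687/0.492 = 1400 > K1 = 787.
Since both inequalities hold, each species can invade when rare, so the interior equilibrium is stable.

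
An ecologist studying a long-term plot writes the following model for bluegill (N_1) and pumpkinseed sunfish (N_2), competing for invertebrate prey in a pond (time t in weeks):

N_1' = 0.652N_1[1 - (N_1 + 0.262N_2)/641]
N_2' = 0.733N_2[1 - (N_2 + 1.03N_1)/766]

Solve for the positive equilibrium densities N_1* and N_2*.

Setting both brackets to zero gives the nullclines N_1 + 0.262N_2 = 641 and 1.03N_1 + N_2 = 766.
Substituting N_2 = 766 - 1.03N_1 into the first: N_1(1 - 0.262·1.03) = 641 - 0.262·766.
So N_1* = 440/0.73 = 603, and then N_2* = 766 - 1.03·603 = 145.

N_1* ≈ 603, N_2* ≈ 145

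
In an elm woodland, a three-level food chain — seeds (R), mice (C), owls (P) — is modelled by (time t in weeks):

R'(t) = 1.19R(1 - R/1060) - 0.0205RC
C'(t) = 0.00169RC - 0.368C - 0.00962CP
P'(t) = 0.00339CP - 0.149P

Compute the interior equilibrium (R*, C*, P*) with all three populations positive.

R* ≈ 257, C* ≈ 44, P* ≈ 6.97

From dP/dt = 0: 0.00339C* = 0.149, so C* = 44.
From dR/dt = 0: 1.19(1 - R*/1060) = 0.0205·44, giving R* = 1060·(1 - 0.757) = 257.
From dC/dt = 0: 0.00169·257 - 0.368 = 0.00962P*, so P* = 0.067/0.00962 = 6.97.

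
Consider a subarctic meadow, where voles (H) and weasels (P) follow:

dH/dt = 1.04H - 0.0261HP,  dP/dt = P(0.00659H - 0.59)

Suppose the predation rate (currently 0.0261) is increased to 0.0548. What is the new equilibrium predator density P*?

At the interior fixed point, setting dH/dt = 0 with H > 0 fixes P* = (prey growth rate)/(HP coefficient) — independent of the other coefficients.
With the change, P* = 1.04/0.0548 = 19; it falls from 39.8.

P* ≈ 19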